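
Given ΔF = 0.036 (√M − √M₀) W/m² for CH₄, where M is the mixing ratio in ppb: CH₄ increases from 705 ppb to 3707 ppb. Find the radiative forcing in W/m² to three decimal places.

ΔF = 1.236 W/m²

CH₄: 0.036 × (√3707 − √705) = 0.036 × (60.8851 − 26.5518) = 0.036 × 34.3333 = 1.2360 W/m².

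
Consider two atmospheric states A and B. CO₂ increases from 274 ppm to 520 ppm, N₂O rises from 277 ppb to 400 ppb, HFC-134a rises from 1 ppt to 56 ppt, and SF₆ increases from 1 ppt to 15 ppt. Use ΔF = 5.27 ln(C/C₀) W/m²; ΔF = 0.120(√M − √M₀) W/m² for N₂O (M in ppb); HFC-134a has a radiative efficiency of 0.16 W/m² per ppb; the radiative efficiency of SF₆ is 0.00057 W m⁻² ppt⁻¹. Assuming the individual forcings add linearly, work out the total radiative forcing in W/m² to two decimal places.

CO₂: 5.27 × ln(520/274) = 5.27 × ln(1.89781) = 5.27 × 0.64070 = 3.3765 W/m².
N₂O: 0.120 × (√400 − √277) = 0.120 × (20.0000 − 16.6433) = 0.120 × 3.3567 = 0.4028 W/m².
HFC-134a: Δ = 56 − 1 = 55 ppt = 0.055 ppb; ΔF = 0.16 × 0.055 = 0.0088 W/m².
SF₆: ΔF = 0.00057 × (15 − 1) = 0.00057 × 14 = 0.0080 W/m².
Total ΔF = 3.3765 + 0.4028 + 0.0088 + 0.0080 = 3.7961 W/m².

ΔF = 3.80 W/m²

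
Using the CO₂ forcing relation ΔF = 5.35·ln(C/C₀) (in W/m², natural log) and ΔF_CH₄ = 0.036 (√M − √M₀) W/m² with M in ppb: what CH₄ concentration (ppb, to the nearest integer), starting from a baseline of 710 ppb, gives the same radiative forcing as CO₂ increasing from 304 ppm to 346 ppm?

CO₂ forcing: 5.35 × ln(346/304) = 5.35 × 0.129411 = 0.69235 W/m².
Set 0.036(√M − √710) = 0.69235: √M = 0.69235/0.036 + √710 = 19.2319 + 26.6458 = 45.8777.
M = (45.8777)² = 2104.76 ppb.

M ≈ 2105 ppb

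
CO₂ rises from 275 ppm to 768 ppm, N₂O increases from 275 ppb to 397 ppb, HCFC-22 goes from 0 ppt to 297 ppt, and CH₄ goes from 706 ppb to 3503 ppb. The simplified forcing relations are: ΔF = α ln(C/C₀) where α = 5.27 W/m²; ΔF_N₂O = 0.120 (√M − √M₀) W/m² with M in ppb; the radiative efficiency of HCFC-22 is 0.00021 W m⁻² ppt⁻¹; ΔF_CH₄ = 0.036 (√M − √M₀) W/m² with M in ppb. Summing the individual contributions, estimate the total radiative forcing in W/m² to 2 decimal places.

ΔF = 7.05 W/m²

CO₂: 5.27 × ln(768/275) = 5.27 × ln(2.79273) = 5.27 × 1.02702 = 5.4124 W/m².
N₂O: 0.120 × (√397 − √275) = 0.120 × (19.9249 − 16.5831) = 0.120 × 3.3418 = 0.4010 W/m².
HCFC-22: ΔF = 0.00021 × (297 − 0) = 0.00021 × 297 = 0.0624 W/m².
CH₄: 0.036 × (√3503 − √706) = 0.036 × (59.1861 − 26.5707) = 0.036 × 32.6154 = 1.1742 W/m².
Total ΔF = 5.4124 + 0.4010 + 0.0624 + 1.1742 = 7.0500 W/m².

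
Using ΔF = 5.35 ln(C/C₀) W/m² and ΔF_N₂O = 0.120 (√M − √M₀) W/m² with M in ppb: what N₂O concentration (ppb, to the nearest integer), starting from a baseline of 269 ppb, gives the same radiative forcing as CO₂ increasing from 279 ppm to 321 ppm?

CO₂ forcing: 5.35 × ln(321/279) = 5.35 × 0.140229 = 0.75023 W/m².
Set 0.120(√M − √269) = 0.75023: √M = 0.75023/0.120 + √269 = 6.2519 + 16.4012 = 22.6531.
M = (22.6531)² = 513.16 ppb.

M ≈ 513 ppb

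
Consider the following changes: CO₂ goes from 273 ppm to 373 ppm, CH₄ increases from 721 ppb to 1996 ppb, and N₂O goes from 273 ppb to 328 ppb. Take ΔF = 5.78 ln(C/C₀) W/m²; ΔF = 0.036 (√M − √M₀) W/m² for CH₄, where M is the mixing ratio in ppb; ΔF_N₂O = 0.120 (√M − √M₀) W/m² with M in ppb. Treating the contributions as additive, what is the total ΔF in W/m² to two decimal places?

CO₂: 5.78 × ln(373/273) = 5.78 × ln(1.36630) = 5.78 × 0.31211 = 1.8040 W/m².
CH₄: 0.036 × (√1996 − √721) = 0.036 × (44.6766 − 26.8514) = 0.036 × 17.8252 = 0.6417 W/m².
N₂O: 0.120 × (√328 − √273) = 0.120 × (18.1108 − 16.5227) = 0.120 × 1.5881 = 0.1906 W/m².
Total ΔF = 1.8040 + 0.6417 + 0.1906 = 2.6363 W/m².

ΔF = 2.64 W/m²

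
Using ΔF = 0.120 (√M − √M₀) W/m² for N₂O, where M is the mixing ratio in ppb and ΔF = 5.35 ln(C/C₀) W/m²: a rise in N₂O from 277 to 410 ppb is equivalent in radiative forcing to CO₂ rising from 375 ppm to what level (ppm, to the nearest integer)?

C ≈ 407 ppm

N₂O forcing: 0.120 × (√410 − √277) = 0.120 × (20.2485 − 16.6433) = 0.120 × 3.6052 = 0.43262 W/m².
Set 5.35 ln(C/375) = 0.43262: ln(C/375) = 0.43262/5.35 = 0.08086, so C = 375 × e^0.08086 = 375 × 1.08422 = 406.58 ppm.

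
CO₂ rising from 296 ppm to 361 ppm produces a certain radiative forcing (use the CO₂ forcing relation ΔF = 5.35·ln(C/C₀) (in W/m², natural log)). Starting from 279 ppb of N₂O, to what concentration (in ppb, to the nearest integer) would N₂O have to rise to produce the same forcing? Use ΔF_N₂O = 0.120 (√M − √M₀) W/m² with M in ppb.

M ≈ 653 ppb

CO₂ forcing: 5.35 × ln(361/296) = 5.35 × 0.198519 = 1.06208 W/m².
Set 0.120(√M − √279) = 1.06208: √M = 1.06208/0.120 + √279 = 8.8507 + 16.7033 = 25.5540.
M = (25.5540)² = 653.01 ppb.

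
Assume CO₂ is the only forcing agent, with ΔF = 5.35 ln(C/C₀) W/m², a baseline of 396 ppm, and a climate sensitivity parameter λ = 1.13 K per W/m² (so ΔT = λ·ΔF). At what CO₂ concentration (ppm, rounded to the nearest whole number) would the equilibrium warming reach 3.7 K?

Required forcing: ΔF = ΔT/λ = 3.7/1.13 = 3.2743 W/m².
Then ln(C/396) = ΔF/5.35 = 3.2743/5.35 = 0.61202.
So C = 396 × e^0.61202 = 396 × 1.84415 = 730.28 ppm.

C ≈ 730 ppm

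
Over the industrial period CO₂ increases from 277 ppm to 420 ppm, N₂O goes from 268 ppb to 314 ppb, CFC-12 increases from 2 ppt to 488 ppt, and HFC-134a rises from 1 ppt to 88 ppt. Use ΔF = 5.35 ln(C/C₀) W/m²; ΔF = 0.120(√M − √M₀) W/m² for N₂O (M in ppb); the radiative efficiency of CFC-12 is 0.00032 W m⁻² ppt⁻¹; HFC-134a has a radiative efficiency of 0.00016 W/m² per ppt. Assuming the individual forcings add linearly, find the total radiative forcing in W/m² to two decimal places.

CO₂: 5.35 × ln(420/277) = 5.35 × ln(1.51625) = 5.35 × 0.41624 = 2.2269 W/m².
N₂O: 0.120 × (√314 − √268) = 0.120 × (17.7200 − 16.3707) = 0.120 × 1.3493 = 0.1619 W/m².
CFC-12: ΔF = 0.00032 × (488 − 2) = 0.00032 × 486 = 0.1555 W/m².
HFC-134a: ΔF = 0.00016 × (88 − 1) = 0.00016 × 87 = 0.0139 W/m².
Total ΔF = 2.2269 + 0.1619 + 0.1555 + 0.0139 = 2.5582 W/m².

ΔF = 2.56 W/m²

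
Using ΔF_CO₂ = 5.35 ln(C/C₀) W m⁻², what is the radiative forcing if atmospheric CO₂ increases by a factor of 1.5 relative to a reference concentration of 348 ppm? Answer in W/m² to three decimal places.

ΔF = 5.35 × ln(1.5) = 5.35 × 0.40547 = 2.1693 W/m².

ΔF = 2.169 W/m²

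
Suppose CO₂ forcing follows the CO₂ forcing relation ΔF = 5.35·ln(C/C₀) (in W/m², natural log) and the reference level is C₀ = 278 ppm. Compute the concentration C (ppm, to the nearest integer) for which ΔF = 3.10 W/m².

C ≈ 496 ppm

Set 5.35 ln(C/278) = 3.10, so ln(C/278) = 3.10/5.35 = 0.57944.
Then C/278 = e^0.57944 = 1.78504, giving C = 278 × 1.78504 = 496.24 ppm.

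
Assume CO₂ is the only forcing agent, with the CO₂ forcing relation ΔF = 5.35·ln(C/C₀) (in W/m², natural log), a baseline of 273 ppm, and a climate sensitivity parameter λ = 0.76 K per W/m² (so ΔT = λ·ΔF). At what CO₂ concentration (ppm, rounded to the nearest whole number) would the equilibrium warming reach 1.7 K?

Required forcing: ΔF = ΔT/λ = 1.7/0.76 = 2.2368 W/m².
Then ln(C/273) = ΔF/5.35 = 2.2368/5.35 = 0.41809.
So C = 273 × e^0.41809 = 273 × 1.51906 = 414.70 ppm.

C ≈ 415 ppm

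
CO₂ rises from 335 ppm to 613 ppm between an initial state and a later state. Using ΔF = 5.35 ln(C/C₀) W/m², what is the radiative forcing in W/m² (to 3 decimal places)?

ΔF = 3.233 W/m²

CO₂ absorption bands are partially saturated, so forcing scales with the logarithm of the concentration ratio.
CO₂: 5.35 × ln(613/335) = 5.35 × ln(1.82985) = 5.35 × 0.60423 = 3.2326 W/m².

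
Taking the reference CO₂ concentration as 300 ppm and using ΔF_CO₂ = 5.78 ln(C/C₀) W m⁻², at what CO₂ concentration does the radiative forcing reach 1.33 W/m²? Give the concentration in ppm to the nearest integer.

C ≈ 378 ppm

Set 5.78 ln(C/300) = 1.33, so ln(C/300) = 1.33/5.78 = 0.23010.
Then C/300 = e^0.23010 = 1.25873, giving C = 300 × 1.25873 = 377.62 ppm.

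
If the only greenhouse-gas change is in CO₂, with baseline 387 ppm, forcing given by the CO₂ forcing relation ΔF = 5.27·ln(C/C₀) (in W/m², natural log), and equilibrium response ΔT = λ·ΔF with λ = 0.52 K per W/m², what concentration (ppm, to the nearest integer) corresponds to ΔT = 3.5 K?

C ≈ 1388 ppm

Required forcing: ΔF = ΔT/λ = 3.5/0.52 = 6.7308 W/m².
Then ln(C/387) = ΔF/5.27 = 6.7308/5.27 = 1.27719.
So C = 387 × e^1.27719 = 387 × 3.58655 = 1387.99 ppm.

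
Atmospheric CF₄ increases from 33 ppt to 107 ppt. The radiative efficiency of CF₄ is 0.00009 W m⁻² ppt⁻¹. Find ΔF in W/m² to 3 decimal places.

ΔF = 0.007 W/m²

CF₄: ΔF = 0.00009 × (107 − 33) = 0.00009 × 74 = 0.0067 W/m².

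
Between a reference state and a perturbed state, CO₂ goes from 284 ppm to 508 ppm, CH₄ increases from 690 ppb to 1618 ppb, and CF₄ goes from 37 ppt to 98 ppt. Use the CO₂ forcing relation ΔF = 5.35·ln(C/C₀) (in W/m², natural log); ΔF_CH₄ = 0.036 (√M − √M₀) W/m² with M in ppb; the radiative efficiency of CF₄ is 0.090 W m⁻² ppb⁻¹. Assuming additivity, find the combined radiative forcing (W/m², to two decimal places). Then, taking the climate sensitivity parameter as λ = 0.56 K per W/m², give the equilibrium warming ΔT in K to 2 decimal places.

ΔF = 3.62 W/m²; ΔT = 2.03 K

CO₂: 5.35 × ln(508/284) = 5.35 × ln(1.78873) = 5.35 × 0.58151 = 3.1111 W/m².
CH₄: 0.036 × (√1618 − √690) = 0.036 × (40.2244 − 26.2679) = 0.036 × 13.9565 = 0.5024 W/m².
CF₄: Δ = 98 − 37 = 61 ppt = 0.061 ppb; ΔF = 0.090 × 0.061 = 0.0055 W/m².
Total ΔF = 3.1111 + 0.5024 + 0.0055 = 3.6190 W/m².
ΔT = λ ΔF = 0.56 × 3.62 = 2.0272 K.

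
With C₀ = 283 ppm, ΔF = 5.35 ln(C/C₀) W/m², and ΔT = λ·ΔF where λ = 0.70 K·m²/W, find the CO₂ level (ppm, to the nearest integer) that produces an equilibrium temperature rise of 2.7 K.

C ≈ 582 ppm

Required forcing: ΔF = ΔT/λ = 2.7/0.70 = 3.8571 W/m².
Then ln(C/283) = ΔF/5.35 = 3.8571/5.35 = 0.72095.
So C = 283 × e^0.72095 = 283 × 2.05639 = 581.96 ppm.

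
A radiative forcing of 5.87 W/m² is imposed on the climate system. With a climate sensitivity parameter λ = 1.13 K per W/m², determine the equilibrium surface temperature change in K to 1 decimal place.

ΔT = 6.6 K

ΔT = λ ΔF = 1.13 × 5.87 = 6.6331 K.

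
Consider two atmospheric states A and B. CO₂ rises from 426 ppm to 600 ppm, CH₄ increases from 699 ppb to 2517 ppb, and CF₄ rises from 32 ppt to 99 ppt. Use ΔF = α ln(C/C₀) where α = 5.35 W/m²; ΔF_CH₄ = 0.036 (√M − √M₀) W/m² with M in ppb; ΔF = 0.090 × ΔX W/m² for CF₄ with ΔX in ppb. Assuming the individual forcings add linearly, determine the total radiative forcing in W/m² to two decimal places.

ΔF = 2.69 W/m²

CO₂: 5.35 × ln(600/426) = 5.35 × ln(1.40845) = 5.35 × 0.34249 = 1.8323 W/m².
CH₄: 0.036 × (√2517 − √699) = 0.036 × (50.1697 − 26.4386) = 0.036 × 23.7311 = 0.8543 W/m².
CF₄: Δ = 99 − 32 = 67 ppt = 0.067 ppb; ΔF = 0.090 × 0.067 = 0.0060 W/m².
Total ΔF = 1.8323 + 0.8543 + 0.0060 = 2.6926 W/m².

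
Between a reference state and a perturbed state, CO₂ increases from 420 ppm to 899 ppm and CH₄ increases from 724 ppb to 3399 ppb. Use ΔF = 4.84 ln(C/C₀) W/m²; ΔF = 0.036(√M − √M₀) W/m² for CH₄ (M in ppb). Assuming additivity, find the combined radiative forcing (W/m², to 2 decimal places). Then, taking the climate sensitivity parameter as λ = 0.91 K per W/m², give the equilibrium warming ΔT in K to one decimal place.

ΔF = 4.81 W/m²; ΔT = 4.4 K

CO₂: 4.84 × ln(899/420) = 4.84 × ln(2.14048) = 4.84 × 0.76103 = 3.6834 W/m².
CH₄: 0.036 × (√3399 − √724) = 0.036 × (58.3009 − 26.9072) = 0.036 × 31.3937 = 1.1302 W/m².
Total ΔF = 3.6834 + 1.1302 = 4.8136 W/m².
ΔT = λ ΔF = 0.91 × 4.81 = 4.3771 K.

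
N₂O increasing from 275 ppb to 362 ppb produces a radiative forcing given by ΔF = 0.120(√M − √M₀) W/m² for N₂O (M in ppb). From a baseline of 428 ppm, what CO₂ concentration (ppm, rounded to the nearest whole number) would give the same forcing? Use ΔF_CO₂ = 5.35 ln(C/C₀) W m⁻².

C ≈ 452 ppm

N₂O forcing: 0.120 × (√362 − √275) = 0.120 × (19.0263 − 16.5831) = 0.120 × 2.4432 = 0.29318 W/m².
Set 5.35 ln(C/428) = 0.29318: ln(C/428) = 0.29318/5.35 = 0.05480, so C = 428 × e^0.05480 = 428 × 1.05633 = 452.11 ppm.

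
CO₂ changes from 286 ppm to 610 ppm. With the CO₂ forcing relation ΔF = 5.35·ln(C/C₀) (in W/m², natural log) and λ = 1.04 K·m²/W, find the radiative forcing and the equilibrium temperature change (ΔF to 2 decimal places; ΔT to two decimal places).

ΔF = 4.05 W/m²; ΔT = 4.21 K

CO₂: 5.35 × ln(610/286) = 5.35 × ln(2.13287) = 5.35 × 0.75747 = 4.0525 W/m².
ΔT = λ ΔF = 1.04 × 4.05 = 4.2120 K.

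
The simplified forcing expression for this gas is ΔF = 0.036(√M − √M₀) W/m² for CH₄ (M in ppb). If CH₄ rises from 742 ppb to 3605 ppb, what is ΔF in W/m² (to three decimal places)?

CH₄: 0.036 × (√3605 − √742) = 0.036 × (60.0417 − 27.2397) = 0.036 × 32.8020 = 1.1809 W/m².

ΔF = 1.181 W/m²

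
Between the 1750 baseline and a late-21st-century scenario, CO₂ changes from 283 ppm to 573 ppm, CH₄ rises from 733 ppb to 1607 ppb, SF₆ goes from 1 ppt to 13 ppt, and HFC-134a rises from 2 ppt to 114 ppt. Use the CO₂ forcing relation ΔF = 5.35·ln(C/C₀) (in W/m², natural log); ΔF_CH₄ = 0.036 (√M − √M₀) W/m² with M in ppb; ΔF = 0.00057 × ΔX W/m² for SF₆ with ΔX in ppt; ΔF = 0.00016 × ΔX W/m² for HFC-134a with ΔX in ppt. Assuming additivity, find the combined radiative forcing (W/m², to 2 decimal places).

CO₂: 5.35 × ln(573/283) = 5.35 × ln(2.02473) = 5.35 × 0.70544 = 3.7741 W/m².
CH₄: 0.036 × (√1607 − √733) = 0.036 × (40.0874 − 27.0740) = 0.036 × 13.0134 = 0.4685 W/m².
SF₆: ΔF = 0.00057 × (13 − 1) = 0.00057 × 12 = 0.0068 W/m².
HFC-134a: ΔF = 0.00016 × (114 − 2) = 0.00016 × 112 = 0.0179 W/m².
Total ΔF = 3.7741 + 0.4685 + 0.0068 + 0.0179 = 4.2673 W/m².

ΔF = 4.27 W/m²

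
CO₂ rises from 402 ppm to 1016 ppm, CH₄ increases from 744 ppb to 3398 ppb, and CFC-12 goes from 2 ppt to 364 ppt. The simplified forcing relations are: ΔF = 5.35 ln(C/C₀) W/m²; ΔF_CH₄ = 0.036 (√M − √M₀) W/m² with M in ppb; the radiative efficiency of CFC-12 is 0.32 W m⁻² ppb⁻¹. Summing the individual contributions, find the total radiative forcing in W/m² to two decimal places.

CO₂: 5.35 × ln(1016/402) = 5.35 × ln(2.52736) = 5.35 × 0.92718 = 4.9604 W/m².
CH₄: 0.036 × (√3398 − √744) = 0.036 × (58.2924 − 27.2764) = 0.036 × 31.0160 = 1.1166 W/m².
CFC-12: Δ = 364 − 2 = 362 ppt = 0.362 ppb; ΔF = 0.32 × 0.362 = 0.1158 W/m².
Total ΔF = 4.9604 + 1.1166 + 0.1158 = 6.1928 W/m².

ΔF = 6.19 W/m²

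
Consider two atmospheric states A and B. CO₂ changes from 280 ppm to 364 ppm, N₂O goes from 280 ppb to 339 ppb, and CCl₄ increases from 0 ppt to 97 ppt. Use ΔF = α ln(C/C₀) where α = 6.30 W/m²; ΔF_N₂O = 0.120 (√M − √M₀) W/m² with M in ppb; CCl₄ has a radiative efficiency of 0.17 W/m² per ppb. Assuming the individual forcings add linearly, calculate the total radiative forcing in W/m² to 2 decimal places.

ΔF = 1.87 W/m²

CO₂: 6.30 × ln(364/280) = 6.30 × ln(1.30000) = 6.30 × 0.26236 = 1.6529 W/m².
N₂O: 0.120 × (√339 − √280) = 0.120 × (18.4120 − 16.7332) = 0.120 × 1.6788 = 0.2015 W/m².
CCl₄: Δ = 97 − 0 = 97 ppt = 0.097 ppb; ΔF = 0.17 × 0.097 = 0.0165 W/m².
Total ΔF = 1.6529 + 0.2015 + 0.0165 = 1.8709 W/m².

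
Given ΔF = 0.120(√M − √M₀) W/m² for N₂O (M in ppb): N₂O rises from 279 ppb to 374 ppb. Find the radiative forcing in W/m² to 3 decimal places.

N₂O: 0.120 × (√374 − √279) = 0.120 × (19.3391 − 16.7033) = 0.120 × 2.6358 = 0.3163 W/m².

ΔF = 0.316 W/m²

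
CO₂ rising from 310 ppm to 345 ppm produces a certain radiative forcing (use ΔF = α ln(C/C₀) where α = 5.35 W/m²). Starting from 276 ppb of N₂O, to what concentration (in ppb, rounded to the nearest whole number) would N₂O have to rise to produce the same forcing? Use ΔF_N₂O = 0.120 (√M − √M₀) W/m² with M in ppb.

CO₂ forcing: 5.35 × ln(345/310) = 5.35 × 0.106972 = 0.57230 W/m².
Set 0.120(√M − √276) = 0.57230: √M = 0.57230/0.120 + √276 = 4.7692 + 16.6132 = 21.3824.
M = (21.3824)² = 457.21 ppb.

M ≈ 457 ppb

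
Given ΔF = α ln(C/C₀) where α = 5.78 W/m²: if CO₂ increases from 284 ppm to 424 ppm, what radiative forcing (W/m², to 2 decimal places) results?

CO₂ absorption bands are partially saturated, so forcing scales with the logarithm of the concentration ratio.
CO₂: 5.78 × ln(424/284) = 5.78 × ln(1.49296) = 5.78 × 0.40076 = 2.3164 W/m².

ΔF = 2.32 W/m²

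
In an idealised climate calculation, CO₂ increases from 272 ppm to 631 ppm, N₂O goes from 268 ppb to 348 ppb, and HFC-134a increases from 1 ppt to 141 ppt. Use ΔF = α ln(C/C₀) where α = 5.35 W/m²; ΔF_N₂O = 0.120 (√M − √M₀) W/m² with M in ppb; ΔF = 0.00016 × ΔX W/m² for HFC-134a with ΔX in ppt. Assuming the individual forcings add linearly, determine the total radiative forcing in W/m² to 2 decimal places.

CO₂: 5.35 × ln(631/272) = 5.35 × ln(2.31985) = 5.35 × 0.84150 = 4.5020 W/m².
N₂O: 0.120 × (√348 − √268) = 0.120 × (18.6548 − 16.3707) = 0.120 × 2.2841 = 0.2741 W/m².
HFC-134a: ΔF = 0.00016 × (141 − 1) = 0.00016 × 140 = 0.0224 W/m².
Total ΔF = 4.5020 + 0.2741 + 0.0224 = 4.7985 W/m².

ΔF = 4.80 W/m²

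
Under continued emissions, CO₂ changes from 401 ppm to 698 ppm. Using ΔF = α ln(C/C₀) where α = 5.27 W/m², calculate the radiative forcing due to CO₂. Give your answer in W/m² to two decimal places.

CO₂: 5.27 × ln(698/401) = 5.27 × ln(1.74065) = 5.27 × 0.55426 = 2.9210 W/m².

ΔF = 2.92 W/m²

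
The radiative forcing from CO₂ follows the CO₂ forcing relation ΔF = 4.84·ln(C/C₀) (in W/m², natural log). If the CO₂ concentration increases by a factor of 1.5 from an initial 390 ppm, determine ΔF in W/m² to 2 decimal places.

ΔF = 4.84 × ln(1.5) = 4.84 × 0.40547 = 1.9625 W/m².

ΔF = 1.96 W/m²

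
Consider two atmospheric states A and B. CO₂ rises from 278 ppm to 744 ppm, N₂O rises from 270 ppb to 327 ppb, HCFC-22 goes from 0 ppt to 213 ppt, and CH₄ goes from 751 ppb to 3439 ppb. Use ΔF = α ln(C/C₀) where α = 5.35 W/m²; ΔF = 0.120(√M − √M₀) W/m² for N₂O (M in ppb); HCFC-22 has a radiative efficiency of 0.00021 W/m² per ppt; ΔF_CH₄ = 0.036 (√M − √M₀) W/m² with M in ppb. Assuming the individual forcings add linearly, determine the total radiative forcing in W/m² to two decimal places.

ΔF = 6.63 W/m²

CO₂: 5.35 × ln(744/278) = 5.35 × ln(2.67626) = 5.35 × 0.98442 = 5.2666 W/m².
N₂O: 0.120 × (√327 − √270) = 0.120 × (18.0831 − 16.4317) = 0.120 × 1.6514 = 0.1982 W/m².
HCFC-22: ΔF = 0.00021 × (213 − 0) = 0.00021 × 213 = 0.0447 W/m².
CH₄: 0.036 × (√3439 − √751) = 0.036 × (58.6430 − 27.4044) = 0.036 × 31.2386 = 1.1246 W/m².
Total ΔF = 5.2666 + 0.1982 + 0.0447 + 1.1246 = 6.6341 W/m².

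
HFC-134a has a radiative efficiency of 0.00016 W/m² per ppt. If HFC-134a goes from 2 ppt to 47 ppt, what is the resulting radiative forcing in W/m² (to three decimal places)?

ΔF = 0.007 W/m²

HFC-134a: ΔF = 0.00016 × (47 − 2) = 0.00016 × 45 = 0.0072 W/m².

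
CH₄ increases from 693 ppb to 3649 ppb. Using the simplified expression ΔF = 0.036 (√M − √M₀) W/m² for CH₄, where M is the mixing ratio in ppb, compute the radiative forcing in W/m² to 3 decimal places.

ΔF = 1.227 W/m²

CH₄: 0.036 × (√3649 − √693) = 0.036 × (60.4070 − 26.3249) = 0.036 × 34.0821 = 1.2270 W/m².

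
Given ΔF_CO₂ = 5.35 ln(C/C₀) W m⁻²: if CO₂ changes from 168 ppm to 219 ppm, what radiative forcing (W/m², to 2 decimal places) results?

ΔF = 1.42 W/m²

CO₂ absorption bands are partially saturated, so forcing scales with the logarithm of the concentration ratio.
CO₂: 5.35 × ln(219/168) = 5.35 × ln(1.30357) = 5.35 × 0.26511 = 1.4183 W/m².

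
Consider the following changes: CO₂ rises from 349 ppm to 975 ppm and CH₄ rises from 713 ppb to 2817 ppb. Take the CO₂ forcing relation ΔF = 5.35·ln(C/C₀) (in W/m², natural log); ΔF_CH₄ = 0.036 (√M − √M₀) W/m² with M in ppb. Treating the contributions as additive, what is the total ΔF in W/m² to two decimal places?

ΔF = 6.45 W/m²

CO₂: 5.35 × ln(975/349) = 5.35 × ln(2.79370) = 5.35 × 1.02737 = 5.4964 W/m².
CH₄: 0.036 × (√2817 − √713) = 0.036 × (53.0754 − 26.7021) = 0.036 × 26.3733 = 0.9494 W/m².
Total ΔF = 5.4964 + 0.9494 = 6.4458 W/m².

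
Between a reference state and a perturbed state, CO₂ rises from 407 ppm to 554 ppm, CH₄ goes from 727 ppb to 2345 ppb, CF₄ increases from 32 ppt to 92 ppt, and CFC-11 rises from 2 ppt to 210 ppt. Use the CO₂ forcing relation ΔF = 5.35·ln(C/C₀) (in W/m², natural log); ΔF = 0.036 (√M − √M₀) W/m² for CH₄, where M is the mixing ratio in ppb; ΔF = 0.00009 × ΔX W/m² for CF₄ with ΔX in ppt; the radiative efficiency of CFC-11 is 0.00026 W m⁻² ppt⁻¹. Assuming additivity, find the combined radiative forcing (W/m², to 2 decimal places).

ΔF = 2.48 W/m²

CO₂: 5.35 × ln(554/407) = 5.35 × ln(1.36118) = 5.35 × 0.30835 = 1.6497 W/m².
CH₄: 0.036 × (√2345 − √727) = 0.036 × (48.4252 − 26.9629) = 0.036 × 21.4623 = 0.7726 W/m².
CF₄: ΔF = 0.00009 × (92 − 32) = 0.00009 × 60 = 0.0054 W/m².
CFC-11: ΔF = 0.00026 × (210 − 2) = 0.00026 × 208 = 0.0541 W/m².
Total ΔF = 1.6497 + 0.7726 + 0.0054 + 0.0541 = 2.4818 W/m².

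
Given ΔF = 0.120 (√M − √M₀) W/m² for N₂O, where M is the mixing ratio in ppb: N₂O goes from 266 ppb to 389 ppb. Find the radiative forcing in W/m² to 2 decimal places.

ΔF = 0.41 W/m²

N₂O: 0.120 × (√389 − √266) = 0.120 × (19.7231 − 16.3095) = 0.120 × 3.4136 = 0.4096 W/m².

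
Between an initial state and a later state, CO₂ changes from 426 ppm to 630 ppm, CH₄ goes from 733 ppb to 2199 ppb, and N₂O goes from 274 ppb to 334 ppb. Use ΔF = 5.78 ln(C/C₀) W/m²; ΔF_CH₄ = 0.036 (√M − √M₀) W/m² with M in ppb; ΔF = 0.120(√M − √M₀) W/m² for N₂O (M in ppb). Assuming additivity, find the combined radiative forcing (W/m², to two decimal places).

CO₂: 5.78 × ln(630/426) = 5.78 × ln(1.47887) = 5.78 × 0.39128 = 2.2616 W/m².
CH₄: 0.036 × (√2199 − √733) = 0.036 × (46.8935 − 27.0740) = 0.036 × 19.8195 = 0.7135 W/m².
N₂O: 0.120 × (√334 − √274) = 0.120 × (18.2757 − 16.5529) = 0.120 × 1.7228 = 0.2067 W/m².
Total ΔF = 2.2616 + 0.7135 + 0.2067 = 3.1818 W/m².

ΔF = 3.18 W/m²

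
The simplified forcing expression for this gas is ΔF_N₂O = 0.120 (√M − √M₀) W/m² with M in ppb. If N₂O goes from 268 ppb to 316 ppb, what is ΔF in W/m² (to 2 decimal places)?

N₂O: 0.120 × (√316 − √268) = 0.120 × (17.7764 − 16.3707) = 0.120 × 1.4057 = 0.1687 W/m².

ΔF = 0.17 W/m²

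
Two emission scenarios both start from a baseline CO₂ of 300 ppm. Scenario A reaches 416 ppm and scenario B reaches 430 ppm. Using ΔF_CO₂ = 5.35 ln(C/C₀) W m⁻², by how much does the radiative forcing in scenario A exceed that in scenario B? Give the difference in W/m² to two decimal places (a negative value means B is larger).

ΔF_A − ΔF_B = -0.18 W/m²

ΔF_A = 5.35 ln(416/300) = 5.35 × 0.32690 = 1.7489 W/m².
ΔF_B = 5.35 ln(430/300) = 5.35 × 0.36000 = 1.9260 W/m².
Difference: 1.7489 − 1.9260 = -0.1771 W/m².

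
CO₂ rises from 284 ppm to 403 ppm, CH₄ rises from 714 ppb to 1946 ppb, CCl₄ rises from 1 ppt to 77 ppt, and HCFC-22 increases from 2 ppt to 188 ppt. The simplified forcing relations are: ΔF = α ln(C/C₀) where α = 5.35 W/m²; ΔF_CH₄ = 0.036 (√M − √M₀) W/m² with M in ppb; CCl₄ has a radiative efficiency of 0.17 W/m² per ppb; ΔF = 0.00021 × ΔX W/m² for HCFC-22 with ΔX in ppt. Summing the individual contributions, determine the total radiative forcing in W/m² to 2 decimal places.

CO₂: 5.35 × ln(403/284) = 5.35 × ln(1.41901) = 5.35 × 0.34996 = 1.8723 W/m².
CH₄: 0.036 × (√1946 − √714) = 0.036 × (44.1135 − 26.7208) = 0.036 × 17.3927 = 0.6261 W/m².
CCl₄: Δ = 77 − 1 = 76 ppt = 0.076 ppb; ΔF = 0.17 × 0.076 = 0.0129 W/m².
HCFC-22: ΔF = 0.00021 × (188 − 2) = 0.00021 × 186 = 0.0391 W/m².
Total ΔF = 1.8723 + 0.6261 + 0.0129 + 0.0391 = 2.5504 W/m².

ΔF = 2.55 W/m²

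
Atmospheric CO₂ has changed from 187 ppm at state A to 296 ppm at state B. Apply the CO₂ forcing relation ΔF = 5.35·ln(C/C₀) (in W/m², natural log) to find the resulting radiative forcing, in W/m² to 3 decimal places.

CO₂ absorption bands are partially saturated, so forcing scales with the logarithm of the concentration ratio.
CO₂: 5.35 × ln(296/187) = 5.35 × ln(1.58289) = 5.35 × 0.45925 = 2.4570 W/m².

ΔF = 2.457 W/m²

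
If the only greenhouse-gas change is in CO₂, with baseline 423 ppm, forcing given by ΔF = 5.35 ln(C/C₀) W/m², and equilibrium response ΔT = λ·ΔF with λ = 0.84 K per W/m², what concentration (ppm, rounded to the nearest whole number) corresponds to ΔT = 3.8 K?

Required forcing: ΔF = ΔT/λ = 3.8/0.84 = 4.5238 W/m².
Then ln(C/423) = ΔF/5.35 = 4.5238/5.35 = 0.84557.
So C = 423 × e^0.84557 = 423 × 2.32931 = 985.30 ppm.

C ≈ 985 ppm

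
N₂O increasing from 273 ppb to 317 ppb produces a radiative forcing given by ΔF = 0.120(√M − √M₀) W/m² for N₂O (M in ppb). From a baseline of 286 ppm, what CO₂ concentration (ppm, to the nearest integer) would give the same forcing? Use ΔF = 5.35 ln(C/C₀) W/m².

C ≈ 294 ppm

N₂O forcing: 0.120 × (√317 − √273) = 0.120 × (17.8045 − 16.5227) = 0.120 × 1.2818 = 0.15382 W/m².
Set 5.35 ln(C/286) = 0.15382: ln(C/286) = 0.15382/5.35 = 0.02875, so C = 286 × e^0.02875 = 286 × 1.02917 = 294.34 ppm.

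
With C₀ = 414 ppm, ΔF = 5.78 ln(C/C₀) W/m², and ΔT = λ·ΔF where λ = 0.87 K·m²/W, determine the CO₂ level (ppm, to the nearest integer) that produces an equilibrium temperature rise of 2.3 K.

Required forcing: ΔF = ΔT/λ = 2.3/0.87 = 2.6437 W/m².
Then ln(C/414) = ΔF/5.78 = 2.6437/5.78 = 0.45739.
So C = 414 × e^0.45739 = 414 × 1.57994 = 654.10 ppm.

C ≈ 654 ppm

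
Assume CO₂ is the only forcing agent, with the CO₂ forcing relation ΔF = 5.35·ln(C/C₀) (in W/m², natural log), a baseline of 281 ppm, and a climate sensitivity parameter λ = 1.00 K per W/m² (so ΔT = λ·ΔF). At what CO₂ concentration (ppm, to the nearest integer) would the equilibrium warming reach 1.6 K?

Required forcing: ΔF = ΔT/λ = 1.6/1.00 = 1.6000 W/m².
Then ln(C/281) = ΔF/5.35 = 1.6000/5.35 = 0.29907.
So C = 281 × e^0.29907 = 281 × 1.34860 = 378.96 ppm.

C ≈ 379 ppm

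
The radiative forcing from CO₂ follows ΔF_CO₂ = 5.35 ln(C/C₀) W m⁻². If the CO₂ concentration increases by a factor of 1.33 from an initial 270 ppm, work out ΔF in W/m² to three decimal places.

Because the forcing depends only on the ratio C/C₀, the initial concentration does not enter.
ΔF = 5.35 × ln(1.33) = 5.35 × 0.28518 = 1.5257 W/m².

ΔF = 1.526 W/m²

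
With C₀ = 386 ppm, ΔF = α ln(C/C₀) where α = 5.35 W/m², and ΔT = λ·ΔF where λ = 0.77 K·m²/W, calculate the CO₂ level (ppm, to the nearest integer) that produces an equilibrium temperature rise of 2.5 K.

C ≈ 708 ppm

Required forcing: ΔF = ΔT/λ = 2.5/0.77 = 3.2468 W/m².
Then ln(C/386) = ΔF/5.35 = 3.2468/5.35 = 0.60688.
So C = 386 × e^0.60688 = 386 × 1.83470 = 708.19 ppm.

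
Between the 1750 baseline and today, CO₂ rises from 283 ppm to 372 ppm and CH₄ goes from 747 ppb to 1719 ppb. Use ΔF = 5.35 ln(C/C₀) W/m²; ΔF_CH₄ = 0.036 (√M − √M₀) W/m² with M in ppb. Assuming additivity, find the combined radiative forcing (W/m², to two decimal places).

CO₂: 5.35 × ln(372/283) = 5.35 × ln(1.31449) = 5.35 × 0.27345 = 1.4630 W/m².
CH₄: 0.036 × (√1719 − √747) = 0.036 × (41.4608 − 27.3313) = 0.036 × 14.1295 = 0.5087 W/m².
Total ΔF = 1.4630 + 0.5087 = 1.9717 W/m².

ΔF = 1.97 W/m²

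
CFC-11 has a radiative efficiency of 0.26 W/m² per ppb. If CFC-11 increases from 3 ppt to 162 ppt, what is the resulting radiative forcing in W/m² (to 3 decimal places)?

ΔF = 0.041 W/m²

CFC-11: Δ = 162 − 3 = 159 ppt = 0.159 ppb; ΔF = 0.26 × 0.159 = 0.0413 W/m².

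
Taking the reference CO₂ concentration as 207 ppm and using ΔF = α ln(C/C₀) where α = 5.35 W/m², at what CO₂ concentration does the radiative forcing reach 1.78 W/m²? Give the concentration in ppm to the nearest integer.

Set 5.35 ln(C/207) = 1.78, so ln(C/207) = 1.78/5.35 = 0.33271.
Then C/207 = e^0.33271 = 1.39474, giving C = 207 × 1.39474 = 288.71 ppm.

C ≈ 289 ppm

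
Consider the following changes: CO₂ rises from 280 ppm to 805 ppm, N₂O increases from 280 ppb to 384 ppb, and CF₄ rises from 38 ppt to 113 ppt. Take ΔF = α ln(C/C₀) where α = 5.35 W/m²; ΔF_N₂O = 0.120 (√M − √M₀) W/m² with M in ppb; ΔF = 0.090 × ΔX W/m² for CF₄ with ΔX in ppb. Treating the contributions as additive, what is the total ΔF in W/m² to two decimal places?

ΔF = 6.00 W/m²

CO₂: 5.35 × ln(805/280) = 5.35 × ln(2.87500) = 5.35 × 1.05605 = 5.6499 W/m².
N₂O: 0.120 × (√384 − √280) = 0.120 × (19.5959 − 16.7332) = 0.120 × 2.8627 = 0.3435 W/m².
CF₄: Δ = 113 − 38 = 75 ppt = 0.075 ppb; ΔF = 0.090 × 0.075 = 0.0068 W/m².
Total ΔF = 5.6499 + 0.3435 + 0.0068 = 6.0002 W/m².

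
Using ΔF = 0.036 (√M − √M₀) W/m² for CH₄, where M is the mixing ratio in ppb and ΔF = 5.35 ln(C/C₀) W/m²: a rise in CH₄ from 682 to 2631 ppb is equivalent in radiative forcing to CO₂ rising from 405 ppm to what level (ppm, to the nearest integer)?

C ≈ 480 ppm

CH₄ forcing: 0.036 × (√2631 − √682) = 0.036 × (51.2933 − 26.1151) = 0.036 × 25.1782 = 0.90642 W/m².
Set 5.35 ln(C/405) = 0.90642: ln(C/405) = 0.90642/5.35 = 0.16942, so C = 405 × e^0.16942 = 405 × 1.18462 = 479.77 ppm.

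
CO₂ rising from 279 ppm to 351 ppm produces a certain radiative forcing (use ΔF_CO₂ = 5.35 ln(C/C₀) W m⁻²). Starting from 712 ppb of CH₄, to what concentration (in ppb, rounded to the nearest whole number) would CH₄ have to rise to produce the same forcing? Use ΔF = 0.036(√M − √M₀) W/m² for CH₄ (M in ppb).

M ≈ 3697 ppb

CO₂ forcing: 5.35 × ln(351/279) = 5.35 × 0.229574 = 1.22822 W/m².
Set 0.036(√M − √712) = 1.22822: √M = 1.22822/0.036 + √712 = 34.1172 + 26.6833 = 60.8005.
M = (60.8005)² = 3696.70 ppb.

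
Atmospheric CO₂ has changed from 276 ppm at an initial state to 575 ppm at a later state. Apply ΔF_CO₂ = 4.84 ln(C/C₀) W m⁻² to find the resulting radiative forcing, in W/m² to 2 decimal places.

CO₂: 4.84 × ln(575/276) = 4.84 × ln(2.08333) = 4.84 × 0.73397 = 3.5524 W/m².

ΔF = 3.55 W/m²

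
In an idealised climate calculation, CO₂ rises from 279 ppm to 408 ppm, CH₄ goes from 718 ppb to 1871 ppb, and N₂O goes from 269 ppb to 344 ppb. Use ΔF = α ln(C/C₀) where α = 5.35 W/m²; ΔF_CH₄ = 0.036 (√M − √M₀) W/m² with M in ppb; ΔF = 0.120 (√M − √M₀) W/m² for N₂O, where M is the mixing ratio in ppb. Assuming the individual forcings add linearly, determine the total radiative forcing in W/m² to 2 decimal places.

CO₂: 5.35 × ln(408/279) = 5.35 × ln(1.46237) = 5.35 × 0.38006 = 2.0333 W/m².
CH₄: 0.036 × (√1871 − √718) = 0.036 × (43.2551 − 26.7955) = 0.036 × 16.4596 = 0.5925 W/m².
N₂O: 0.120 × (√344 − √269) = 0.120 × (18.5472 − 16.4012) = 0.120 × 2.1460 = 0.2575 W/m².
Total ΔF = 2.0333 + 0.5925 + 0.2575 = 2.8833 W/m².

ΔF = 2.88 W/m²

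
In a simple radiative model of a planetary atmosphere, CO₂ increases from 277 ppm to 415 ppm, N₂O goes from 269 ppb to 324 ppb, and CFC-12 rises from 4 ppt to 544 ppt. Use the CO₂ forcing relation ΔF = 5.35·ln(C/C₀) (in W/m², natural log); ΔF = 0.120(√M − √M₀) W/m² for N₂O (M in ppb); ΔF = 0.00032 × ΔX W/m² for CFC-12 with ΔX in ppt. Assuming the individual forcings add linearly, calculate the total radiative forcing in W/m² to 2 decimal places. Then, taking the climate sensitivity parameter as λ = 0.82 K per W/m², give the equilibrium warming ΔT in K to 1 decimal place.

CO₂: 5.35 × ln(415/277) = 5.35 × ln(1.49819) = 5.35 × 0.40426 = 2.1628 W/m².
N₂O: 0.120 × (√324 − √269) = 0.120 × (18.0000 − 16.4012) = 0.120 × 1.5988 = 0.1919 W/m².
CFC-12: ΔF = 0.00032 × (544 − 4) = 0.00032 × 540 = 0.1728 W/m².
Total ΔF = 2.1628 + 0.1919 + 0.1728 = 2.5275 W/m².
ΔT = λ ΔF = 0.82 × 2.53 = 2.0746 K.

ΔF = 2.53 W/m²; ΔT = 2.1 K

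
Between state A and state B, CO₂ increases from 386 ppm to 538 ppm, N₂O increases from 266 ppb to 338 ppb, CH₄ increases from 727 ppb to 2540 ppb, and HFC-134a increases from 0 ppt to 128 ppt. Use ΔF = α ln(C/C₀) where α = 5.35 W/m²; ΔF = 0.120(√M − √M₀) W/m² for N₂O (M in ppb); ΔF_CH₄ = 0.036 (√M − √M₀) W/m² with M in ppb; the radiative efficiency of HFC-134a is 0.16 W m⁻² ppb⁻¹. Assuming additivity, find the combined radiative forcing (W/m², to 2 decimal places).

CO₂: 5.35 × ln(538/386) = 5.35 × ln(1.39378) = 5.35 × 0.33202 = 1.7763 W/m².
N₂O: 0.120 × (√338 − √266) = 0.120 × (18.3848 − 16.3095) = 0.120 × 2.0753 = 0.2490 W/m².
CH₄: 0.036 × (√2540 − √727) = 0.036 × (50.3984 − 26.9629) = 0.036 × 23.4355 = 0.8437 W/m².
HFC-134a: Δ = 128 − 0 = 128 ppt = 0.128 ppb; ΔF = 0.16 × 0.128 = 0.0205 W/m².
Total ΔF = 1.7763 + 0.2490 + 0.8437 + 0.0205 = 2.8895 W/m².

ΔF = 2.89 W/m²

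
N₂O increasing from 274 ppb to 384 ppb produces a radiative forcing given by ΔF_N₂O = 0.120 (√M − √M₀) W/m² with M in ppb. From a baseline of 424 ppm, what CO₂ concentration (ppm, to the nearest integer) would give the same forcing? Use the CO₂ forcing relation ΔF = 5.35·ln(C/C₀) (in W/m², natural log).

N₂O forcing: 0.120 × (√384 − √274) = 0.120 × (19.5959 − 16.5529) = 0.120 × 3.0430 = 0.36516 W/m².
Set 5.35 ln(C/424) = 0.36516: ln(C/424) = 0.36516/5.35 = 0.06825, so C = 424 × e^0.06825 = 424 × 1.07063 = 453.95 ppm.

C ≈ 454 ppm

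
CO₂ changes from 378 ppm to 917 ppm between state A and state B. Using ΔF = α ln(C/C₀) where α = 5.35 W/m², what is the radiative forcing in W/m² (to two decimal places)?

CO₂ absorption bands are partially saturated, so forcing scales with the logarithm of the concentration ratio.
CO₂: 5.35 × ln(917/378) = 5.35 × ln(2.42593) = 5.35 × 0.88621 = 4.7412 W/m².

ΔF = 4.74 W/m²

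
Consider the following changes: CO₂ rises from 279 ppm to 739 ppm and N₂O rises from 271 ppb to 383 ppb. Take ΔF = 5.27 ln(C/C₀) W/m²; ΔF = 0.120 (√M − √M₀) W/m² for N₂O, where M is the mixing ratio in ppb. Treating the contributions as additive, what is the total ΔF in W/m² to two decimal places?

CO₂: 5.27 × ln(739/279) = 5.27 × ln(2.64875) = 5.27 × 0.97409 = 5.1335 W/m².
N₂O: 0.120 × (√383 − √271) = 0.120 × (19.5704 − 16.4621) = 0.120 × 3.1083 = 0.3730 W/m².
Total ΔF = 5.1335 + 0.3730 = 5.5065 W/m².

ΔF = 5.51 W/m²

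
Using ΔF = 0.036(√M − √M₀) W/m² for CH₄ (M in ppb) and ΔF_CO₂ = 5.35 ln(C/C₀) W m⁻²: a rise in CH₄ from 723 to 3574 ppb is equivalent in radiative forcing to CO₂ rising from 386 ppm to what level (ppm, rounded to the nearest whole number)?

C ≈ 482 ppm

CH₄ forcing: 0.036 × (√3574 − √723) = 0.036 × (59.7829 − 26.8887) = 0.036 × 32.8942 = 1.18419 W/m².
Set 5.35 ln(C/386) = 1.18419: ln(C/386) = 1.18419/5.35 = 0.22134, so C = 386 × e^0.22134 = 386 × 1.24775 = 481.63 ppm.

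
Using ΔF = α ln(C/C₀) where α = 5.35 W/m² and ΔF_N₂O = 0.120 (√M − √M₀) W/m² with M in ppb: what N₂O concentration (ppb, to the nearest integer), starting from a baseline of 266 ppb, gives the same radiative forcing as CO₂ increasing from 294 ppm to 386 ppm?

M ≈ 809 ppb

CO₂ forcing: 5.35 × ln(386/294) = 5.35 × 0.272258 = 1.45658 W/m².
Set 0.120(√M − √266) = 1.45658: √M = 1.45658/0.120 + √266 = 12.1382 + 16.3095 = 28.4477.
M = (28.4477)² = 809.27 ppb.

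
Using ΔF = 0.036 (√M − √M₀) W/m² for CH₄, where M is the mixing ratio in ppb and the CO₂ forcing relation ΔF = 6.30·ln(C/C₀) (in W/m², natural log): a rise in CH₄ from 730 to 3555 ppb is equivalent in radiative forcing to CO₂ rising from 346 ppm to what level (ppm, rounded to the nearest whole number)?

CH₄ forcing: 0.036 × (√3555 − √730) = 0.036 × (59.6238 − 27.0185) = 0.036 × 32.6053 = 1.17379 W/m².
Set 6.30 ln(C/346) = 1.17379: ln(C/346) = 1.17379/6.30 = 0.18632, so C = 346 × e^0.18632 = 346 × 1.20481 = 416.86 ppm.

C ≈ 417 ppm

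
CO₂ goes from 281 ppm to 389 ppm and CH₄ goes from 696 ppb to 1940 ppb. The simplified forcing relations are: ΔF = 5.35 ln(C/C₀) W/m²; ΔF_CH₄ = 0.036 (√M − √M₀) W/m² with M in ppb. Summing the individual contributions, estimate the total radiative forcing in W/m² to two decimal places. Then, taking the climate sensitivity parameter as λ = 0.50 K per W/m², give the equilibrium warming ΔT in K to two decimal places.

ΔF = 2.38 W/m²; ΔT = 1.19 K

CO₂: 5.35 × ln(389/281) = 5.35 × ln(1.38434) = 5.35 × 0.32522 = 1.7399 W/m².
CH₄: 0.036 × (√1940 − √696) = 0.036 × (44.0454 − 26.3818) = 0.036 × 17.6636 = 0.6359 W/m².
Total ΔF = 1.7399 + 0.6359 = 2.3758 W/m².
ΔT = λ ΔF = 0.50 × 2.38 = 1.1900 K.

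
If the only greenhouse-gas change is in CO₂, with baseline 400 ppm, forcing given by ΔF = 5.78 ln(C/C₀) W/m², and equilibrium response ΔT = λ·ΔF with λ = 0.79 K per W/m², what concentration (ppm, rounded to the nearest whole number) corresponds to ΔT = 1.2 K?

Required forcing: ΔF = ΔT/λ = 1.2/0.79 = 1.5190 W/m².
Then ln(C/400) = ΔF/5.78 = 1.5190/5.78 = 0.26280.
So C = 400 × e^0.26280 = 400 × 1.30057 = 520.23 ppm.

C ≈ 520 ppm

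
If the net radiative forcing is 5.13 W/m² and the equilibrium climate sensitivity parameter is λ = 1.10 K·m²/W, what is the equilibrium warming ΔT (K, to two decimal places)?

ΔT = 5.64 K

ΔT = λ ΔF = 1.10 × 5.13 = 5.6430 K.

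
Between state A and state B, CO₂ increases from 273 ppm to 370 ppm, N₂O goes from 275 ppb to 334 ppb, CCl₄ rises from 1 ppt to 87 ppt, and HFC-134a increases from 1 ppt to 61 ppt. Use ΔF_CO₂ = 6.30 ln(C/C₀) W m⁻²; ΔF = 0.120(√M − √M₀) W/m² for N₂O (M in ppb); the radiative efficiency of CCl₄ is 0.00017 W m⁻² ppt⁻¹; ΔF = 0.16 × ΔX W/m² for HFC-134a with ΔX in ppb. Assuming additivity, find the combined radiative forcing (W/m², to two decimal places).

CO₂: 6.30 × ln(370/273) = 6.30 × ln(1.35531) = 6.30 × 0.30403 = 1.9154 W/m².
N₂O: 0.120 × (√334 − √275) = 0.120 × (18.2757 − 16.5831) = 0.120 × 1.6926 = 0.2031 W/m².
CCl₄: ΔF = 0.00017 × (87 − 1) = 0.00017 × 86 = 0.0146 W/m².
HFC-134a: Δ = 61 − 1 = 60 ppt = 0.060 ppb; ΔF = 0.16 × 0.060 = 0.0096 W/m².
Total ΔF = 1.9154 + 0.2031 + 0.0146 + 0.0096 = 2.1427 W/m².

ΔF = 2.14 W/m²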